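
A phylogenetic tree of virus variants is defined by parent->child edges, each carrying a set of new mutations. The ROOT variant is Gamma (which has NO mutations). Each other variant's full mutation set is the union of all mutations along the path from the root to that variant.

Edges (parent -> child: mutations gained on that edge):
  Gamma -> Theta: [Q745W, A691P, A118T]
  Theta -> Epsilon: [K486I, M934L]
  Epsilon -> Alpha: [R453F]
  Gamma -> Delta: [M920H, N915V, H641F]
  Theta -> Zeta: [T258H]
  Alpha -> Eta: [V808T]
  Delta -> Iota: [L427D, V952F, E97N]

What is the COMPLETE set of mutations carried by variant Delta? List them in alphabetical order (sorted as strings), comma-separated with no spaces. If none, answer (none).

At Gamma: gained [] -> total []
At Delta: gained ['M920H', 'N915V', 'H641F'] -> total ['H641F', 'M920H', 'N915V']

Answer: H641F,M920H,N915V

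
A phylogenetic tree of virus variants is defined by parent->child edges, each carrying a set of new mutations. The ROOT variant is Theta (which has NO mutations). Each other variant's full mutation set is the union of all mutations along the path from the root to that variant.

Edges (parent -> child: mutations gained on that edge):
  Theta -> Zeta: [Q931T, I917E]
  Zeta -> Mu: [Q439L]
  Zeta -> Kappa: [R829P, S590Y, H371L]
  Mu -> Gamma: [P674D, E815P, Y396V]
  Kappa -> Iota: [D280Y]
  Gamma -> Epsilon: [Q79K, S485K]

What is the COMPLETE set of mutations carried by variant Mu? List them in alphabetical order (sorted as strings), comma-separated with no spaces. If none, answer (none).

Answer: I917E,Q439L,Q931T

Derivation:
At Theta: gained [] -> total []
At Zeta: gained ['Q931T', 'I917E'] -> total ['I917E', 'Q931T']
At Mu: gained ['Q439L'] -> total ['I917E', 'Q439L', 'Q931T']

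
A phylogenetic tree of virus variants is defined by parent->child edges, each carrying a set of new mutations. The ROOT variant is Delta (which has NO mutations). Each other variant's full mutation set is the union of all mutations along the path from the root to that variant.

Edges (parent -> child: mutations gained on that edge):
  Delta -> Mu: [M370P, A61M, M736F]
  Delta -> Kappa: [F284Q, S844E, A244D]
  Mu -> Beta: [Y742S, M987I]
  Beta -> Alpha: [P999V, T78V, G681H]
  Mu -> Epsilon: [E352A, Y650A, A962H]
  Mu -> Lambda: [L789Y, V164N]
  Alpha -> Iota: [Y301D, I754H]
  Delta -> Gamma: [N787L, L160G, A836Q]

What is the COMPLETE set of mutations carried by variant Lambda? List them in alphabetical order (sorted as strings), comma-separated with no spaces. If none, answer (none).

Answer: A61M,L789Y,M370P,M736F,V164N

Derivation:
At Delta: gained [] -> total []
At Mu: gained ['M370P', 'A61M', 'M736F'] -> total ['A61M', 'M370P', 'M736F']
At Lambda: gained ['L789Y', 'V164N'] -> total ['A61M', 'L789Y', 'M370P', 'M736F', 'V164N']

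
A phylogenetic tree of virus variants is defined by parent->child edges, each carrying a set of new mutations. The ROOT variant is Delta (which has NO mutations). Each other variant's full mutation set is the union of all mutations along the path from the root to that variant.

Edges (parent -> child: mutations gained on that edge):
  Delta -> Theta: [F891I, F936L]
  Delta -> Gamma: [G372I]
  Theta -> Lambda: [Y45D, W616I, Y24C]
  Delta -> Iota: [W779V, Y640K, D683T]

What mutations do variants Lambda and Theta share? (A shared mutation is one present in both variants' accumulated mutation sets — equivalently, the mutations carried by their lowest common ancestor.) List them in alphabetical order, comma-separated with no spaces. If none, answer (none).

Answer: F891I,F936L

Derivation:
Accumulating mutations along path to Lambda:
  At Delta: gained [] -> total []
  At Theta: gained ['F891I', 'F936L'] -> total ['F891I', 'F936L']
  At Lambda: gained ['Y45D', 'W616I', 'Y24C'] -> total ['F891I', 'F936L', 'W616I', 'Y24C', 'Y45D']
Mutations(Lambda) = ['F891I', 'F936L', 'W616I', 'Y24C', 'Y45D']
Accumulating mutations along path to Theta:
  At Delta: gained [] -> total []
  At Theta: gained ['F891I', 'F936L'] -> total ['F891I', 'F936L']
Mutations(Theta) = ['F891I', 'F936L']
Intersection: ['F891I', 'F936L', 'W616I', 'Y24C', 'Y45D'] ∩ ['F891I', 'F936L'] = ['F891I', 'F936L']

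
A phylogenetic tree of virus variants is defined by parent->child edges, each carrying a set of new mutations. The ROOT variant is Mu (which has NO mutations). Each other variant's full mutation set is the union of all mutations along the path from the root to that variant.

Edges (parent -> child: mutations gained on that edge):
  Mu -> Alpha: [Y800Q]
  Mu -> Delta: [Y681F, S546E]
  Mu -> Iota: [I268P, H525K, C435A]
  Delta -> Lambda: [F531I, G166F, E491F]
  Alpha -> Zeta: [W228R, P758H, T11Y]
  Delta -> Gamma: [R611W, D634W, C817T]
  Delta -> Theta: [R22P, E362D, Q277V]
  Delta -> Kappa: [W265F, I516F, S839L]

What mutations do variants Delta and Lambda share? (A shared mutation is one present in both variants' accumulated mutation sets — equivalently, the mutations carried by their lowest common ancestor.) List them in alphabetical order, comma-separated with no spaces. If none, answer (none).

Answer: S546E,Y681F

Derivation:
Accumulating mutations along path to Delta:
  At Mu: gained [] -> total []
  At Delta: gained ['Y681F', 'S546E'] -> total ['S546E', 'Y681F']
Mutations(Delta) = ['S546E', 'Y681F']
Accumulating mutations along path to Lambda:
  At Mu: gained [] -> total []
  At Delta: gained ['Y681F', 'S546E'] -> total ['S546E', 'Y681F']
  At Lambda: gained ['F531I', 'G166F', 'E491F'] -> total ['E491F', 'F531I', 'G166F', 'S546E', 'Y681F']
Mutations(Lambda) = ['E491F', 'F531I', 'G166F', 'S546E', 'Y681F']
Intersection: ['S546E', 'Y681F'] ∩ ['E491F', 'F531I', 'G166F', 'S546E', 'Y681F'] = ['S546E', 'Y681F']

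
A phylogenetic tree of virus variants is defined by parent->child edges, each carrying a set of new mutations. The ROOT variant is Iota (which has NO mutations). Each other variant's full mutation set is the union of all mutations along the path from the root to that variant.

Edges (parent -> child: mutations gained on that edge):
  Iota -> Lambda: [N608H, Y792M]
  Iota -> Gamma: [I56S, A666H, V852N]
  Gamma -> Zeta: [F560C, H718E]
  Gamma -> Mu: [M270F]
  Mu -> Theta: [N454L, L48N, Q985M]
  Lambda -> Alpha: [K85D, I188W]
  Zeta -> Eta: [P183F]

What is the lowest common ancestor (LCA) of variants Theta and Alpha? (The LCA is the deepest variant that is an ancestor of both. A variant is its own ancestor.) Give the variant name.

Path from root to Theta: Iota -> Gamma -> Mu -> Theta
  ancestors of Theta: {Iota, Gamma, Mu, Theta}
Path from root to Alpha: Iota -> Lambda -> Alpha
  ancestors of Alpha: {Iota, Lambda, Alpha}
Common ancestors: {Iota}
Walk up from Alpha: Alpha (not in ancestors of Theta), Lambda (not in ancestors of Theta), Iota (in ancestors of Theta)
Deepest common ancestor (LCA) = Iota

Answer: Iota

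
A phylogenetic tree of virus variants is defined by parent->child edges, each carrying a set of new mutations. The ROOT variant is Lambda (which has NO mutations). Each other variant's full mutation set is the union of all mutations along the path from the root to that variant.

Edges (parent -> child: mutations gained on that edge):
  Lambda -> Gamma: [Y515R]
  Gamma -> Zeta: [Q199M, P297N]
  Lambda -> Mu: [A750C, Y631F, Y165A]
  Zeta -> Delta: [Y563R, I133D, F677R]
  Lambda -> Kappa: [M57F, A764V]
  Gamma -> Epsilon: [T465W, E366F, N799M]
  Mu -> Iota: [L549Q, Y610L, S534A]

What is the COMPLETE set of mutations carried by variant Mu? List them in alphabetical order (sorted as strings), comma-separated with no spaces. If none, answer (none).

At Lambda: gained [] -> total []
At Mu: gained ['A750C', 'Y631F', 'Y165A'] -> total ['A750C', 'Y165A', 'Y631F']

Answer: A750C,Y165A,Y631F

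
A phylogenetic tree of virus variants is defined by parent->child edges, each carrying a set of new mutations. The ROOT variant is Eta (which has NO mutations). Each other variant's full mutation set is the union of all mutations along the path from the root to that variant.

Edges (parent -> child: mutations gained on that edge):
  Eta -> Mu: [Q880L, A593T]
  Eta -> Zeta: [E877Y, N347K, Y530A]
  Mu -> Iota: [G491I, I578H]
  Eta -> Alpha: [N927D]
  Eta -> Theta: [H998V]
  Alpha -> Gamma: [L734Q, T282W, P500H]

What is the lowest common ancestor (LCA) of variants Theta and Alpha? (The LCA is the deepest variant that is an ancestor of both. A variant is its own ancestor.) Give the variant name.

Answer: Eta

Derivation:
Path from root to Theta: Eta -> Theta
  ancestors of Theta: {Eta, Theta}
Path from root to Alpha: Eta -> Alpha
  ancestors of Alpha: {Eta, Alpha}
Common ancestors: {Eta}
Walk up from Alpha: Alpha (not in ancestors of Theta), Eta (in ancestors of Theta)
Deepest common ancestor (LCA) = Eta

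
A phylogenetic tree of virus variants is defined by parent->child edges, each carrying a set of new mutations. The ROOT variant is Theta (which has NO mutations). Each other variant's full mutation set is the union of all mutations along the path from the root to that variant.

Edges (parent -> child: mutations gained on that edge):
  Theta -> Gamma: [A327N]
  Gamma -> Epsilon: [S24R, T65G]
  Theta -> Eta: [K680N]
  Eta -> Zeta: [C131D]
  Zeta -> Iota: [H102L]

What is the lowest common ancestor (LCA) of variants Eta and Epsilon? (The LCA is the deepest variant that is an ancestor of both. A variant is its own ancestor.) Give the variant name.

Answer: Theta

Derivation:
Path from root to Eta: Theta -> Eta
  ancestors of Eta: {Theta, Eta}
Path from root to Epsilon: Theta -> Gamma -> Epsilon
  ancestors of Epsilon: {Theta, Gamma, Epsilon}
Common ancestors: {Theta}
Walk up from Epsilon: Epsilon (not in ancestors of Eta), Gamma (not in ancestors of Eta), Theta (in ancestors of Eta)
Deepest common ancestor (LCA) = Theta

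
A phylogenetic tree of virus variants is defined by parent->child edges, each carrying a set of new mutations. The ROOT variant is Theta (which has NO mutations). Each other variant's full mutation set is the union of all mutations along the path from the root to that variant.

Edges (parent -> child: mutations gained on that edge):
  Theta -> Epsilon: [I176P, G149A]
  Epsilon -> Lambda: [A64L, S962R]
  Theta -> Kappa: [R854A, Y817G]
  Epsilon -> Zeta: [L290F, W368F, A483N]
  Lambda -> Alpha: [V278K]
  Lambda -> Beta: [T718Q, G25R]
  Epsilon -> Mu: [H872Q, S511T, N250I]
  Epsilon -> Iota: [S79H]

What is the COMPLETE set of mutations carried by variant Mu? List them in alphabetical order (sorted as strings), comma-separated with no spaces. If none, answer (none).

At Theta: gained [] -> total []
At Epsilon: gained ['I176P', 'G149A'] -> total ['G149A', 'I176P']
At Mu: gained ['H872Q', 'S511T', 'N250I'] -> total ['G149A', 'H872Q', 'I176P', 'N250I', 'S511T']

Answer: G149A,H872Q,I176P,N250I,S511T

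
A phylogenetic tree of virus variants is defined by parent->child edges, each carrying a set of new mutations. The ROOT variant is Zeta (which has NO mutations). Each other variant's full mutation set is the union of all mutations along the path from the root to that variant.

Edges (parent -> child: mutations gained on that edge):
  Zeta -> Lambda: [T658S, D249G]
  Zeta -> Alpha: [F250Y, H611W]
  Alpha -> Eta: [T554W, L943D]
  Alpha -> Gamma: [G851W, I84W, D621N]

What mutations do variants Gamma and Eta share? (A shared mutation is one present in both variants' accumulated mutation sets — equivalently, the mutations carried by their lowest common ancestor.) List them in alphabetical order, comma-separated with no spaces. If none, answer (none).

Answer: F250Y,H611W

Derivation:
Accumulating mutations along path to Gamma:
  At Zeta: gained [] -> total []
  At Alpha: gained ['F250Y', 'H611W'] -> total ['F250Y', 'H611W']
  At Gamma: gained ['G851W', 'I84W', 'D621N'] -> total ['D621N', 'F250Y', 'G851W', 'H611W', 'I84W']
Mutations(Gamma) = ['D621N', 'F250Y', 'G851W', 'H611W', 'I84W']
Accumulating mutations along path to Eta:
  At Zeta: gained [] -> total []
  At Alpha: gained ['F250Y', 'H611W'] -> total ['F250Y', 'H611W']
  At Eta: gained ['T554W', 'L943D'] -> total ['F250Y', 'H611W', 'L943D', 'T554W']
Mutations(Eta) = ['F250Y', 'H611W', 'L943D', 'T554W']
Intersection: ['D621N', 'F250Y', 'G851W', 'H611W', 'I84W'] ∩ ['F250Y', 'H611W', 'L943D', 'T554W'] = ['F250Y', 'H611W']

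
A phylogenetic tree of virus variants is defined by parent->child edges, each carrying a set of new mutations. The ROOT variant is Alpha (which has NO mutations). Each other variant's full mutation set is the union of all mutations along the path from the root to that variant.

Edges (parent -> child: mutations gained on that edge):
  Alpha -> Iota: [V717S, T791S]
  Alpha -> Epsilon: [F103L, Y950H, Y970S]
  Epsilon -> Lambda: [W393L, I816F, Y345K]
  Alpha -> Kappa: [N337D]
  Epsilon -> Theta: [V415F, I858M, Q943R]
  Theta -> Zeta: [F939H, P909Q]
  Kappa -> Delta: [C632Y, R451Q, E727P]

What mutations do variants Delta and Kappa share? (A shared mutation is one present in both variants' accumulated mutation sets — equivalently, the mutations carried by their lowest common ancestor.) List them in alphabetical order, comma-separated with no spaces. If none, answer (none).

Answer: N337D

Derivation:
Accumulating mutations along path to Delta:
  At Alpha: gained [] -> total []
  At Kappa: gained ['N337D'] -> total ['N337D']
  At Delta: gained ['C632Y', 'R451Q', 'E727P'] -> total ['C632Y', 'E727P', 'N337D', 'R451Q']
Mutations(Delta) = ['C632Y', 'E727P', 'N337D', 'R451Q']
Accumulating mutations along path to Kappa:
  At Alpha: gained [] -> total []
  At Kappa: gained ['N337D'] -> total ['N337D']
Mutations(Kappa) = ['N337D']
Intersection: ['C632Y', 'E727P', 'N337D', 'R451Q'] ∩ ['N337D'] = ['N337D']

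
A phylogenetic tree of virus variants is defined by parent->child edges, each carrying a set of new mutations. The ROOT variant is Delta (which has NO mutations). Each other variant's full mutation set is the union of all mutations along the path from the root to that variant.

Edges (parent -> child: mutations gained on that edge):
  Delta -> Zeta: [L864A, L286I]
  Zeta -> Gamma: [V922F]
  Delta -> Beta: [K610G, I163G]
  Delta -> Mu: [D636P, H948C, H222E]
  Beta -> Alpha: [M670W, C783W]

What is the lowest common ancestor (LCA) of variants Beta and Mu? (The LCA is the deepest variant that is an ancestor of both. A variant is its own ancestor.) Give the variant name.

Path from root to Beta: Delta -> Beta
  ancestors of Beta: {Delta, Beta}
Path from root to Mu: Delta -> Mu
  ancestors of Mu: {Delta, Mu}
Common ancestors: {Delta}
Walk up from Mu: Mu (not in ancestors of Beta), Delta (in ancestors of Beta)
Deepest common ancestor (LCA) = Delta

Answer: Delta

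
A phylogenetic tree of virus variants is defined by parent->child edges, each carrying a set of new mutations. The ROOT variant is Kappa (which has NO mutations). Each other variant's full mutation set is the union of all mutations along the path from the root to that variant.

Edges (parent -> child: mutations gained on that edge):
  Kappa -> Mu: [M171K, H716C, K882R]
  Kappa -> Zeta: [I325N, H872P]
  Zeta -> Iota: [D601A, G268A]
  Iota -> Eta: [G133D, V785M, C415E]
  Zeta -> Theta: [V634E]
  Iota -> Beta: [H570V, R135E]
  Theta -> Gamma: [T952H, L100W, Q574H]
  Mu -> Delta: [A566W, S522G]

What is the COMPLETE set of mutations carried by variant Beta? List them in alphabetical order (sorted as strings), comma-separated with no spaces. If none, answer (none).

At Kappa: gained [] -> total []
At Zeta: gained ['I325N', 'H872P'] -> total ['H872P', 'I325N']
At Iota: gained ['D601A', 'G268A'] -> total ['D601A', 'G268A', 'H872P', 'I325N']
At Beta: gained ['H570V', 'R135E'] -> total ['D601A', 'G268A', 'H570V', 'H872P', 'I325N', 'R135E']

Answer: D601A,G268A,H570V,H872P,I325N,R135E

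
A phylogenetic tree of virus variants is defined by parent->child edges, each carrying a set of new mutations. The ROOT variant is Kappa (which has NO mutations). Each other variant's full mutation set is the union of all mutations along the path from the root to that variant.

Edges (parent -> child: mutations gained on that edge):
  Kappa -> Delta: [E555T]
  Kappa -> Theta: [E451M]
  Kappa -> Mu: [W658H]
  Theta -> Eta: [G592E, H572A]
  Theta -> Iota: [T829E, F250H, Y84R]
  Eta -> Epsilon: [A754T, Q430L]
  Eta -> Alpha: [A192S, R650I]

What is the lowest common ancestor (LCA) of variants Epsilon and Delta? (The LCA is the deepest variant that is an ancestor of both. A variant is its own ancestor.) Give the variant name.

Path from root to Epsilon: Kappa -> Theta -> Eta -> Epsilon
  ancestors of Epsilon: {Kappa, Theta, Eta, Epsilon}
Path from root to Delta: Kappa -> Delta
  ancestors of Delta: {Kappa, Delta}
Common ancestors: {Kappa}
Walk up from Delta: Delta (not in ancestors of Epsilon), Kappa (in ancestors of Epsilon)
Deepest common ancestor (LCA) = Kappa

Answer: Kappa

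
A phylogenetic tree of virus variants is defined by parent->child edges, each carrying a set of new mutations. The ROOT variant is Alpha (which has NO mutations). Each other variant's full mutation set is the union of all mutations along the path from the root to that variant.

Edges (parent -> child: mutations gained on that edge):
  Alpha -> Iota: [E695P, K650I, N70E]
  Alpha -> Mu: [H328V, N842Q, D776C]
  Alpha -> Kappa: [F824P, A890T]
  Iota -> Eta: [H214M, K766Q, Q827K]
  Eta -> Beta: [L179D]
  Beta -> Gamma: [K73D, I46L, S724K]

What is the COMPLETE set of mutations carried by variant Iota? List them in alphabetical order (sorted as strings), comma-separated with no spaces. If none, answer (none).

Answer: E695P,K650I,N70E

Derivation:
At Alpha: gained [] -> total []
At Iota: gained ['E695P', 'K650I', 'N70E'] -> total ['E695P', 'K650I', 'N70E']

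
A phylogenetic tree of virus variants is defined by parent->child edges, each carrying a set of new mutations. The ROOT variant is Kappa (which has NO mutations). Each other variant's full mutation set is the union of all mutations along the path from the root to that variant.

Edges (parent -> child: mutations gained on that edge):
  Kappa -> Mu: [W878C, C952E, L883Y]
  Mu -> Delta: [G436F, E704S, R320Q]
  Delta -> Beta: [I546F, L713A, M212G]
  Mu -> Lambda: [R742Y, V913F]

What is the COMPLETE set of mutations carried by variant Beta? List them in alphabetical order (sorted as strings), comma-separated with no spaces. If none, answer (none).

At Kappa: gained [] -> total []
At Mu: gained ['W878C', 'C952E', 'L883Y'] -> total ['C952E', 'L883Y', 'W878C']
At Delta: gained ['G436F', 'E704S', 'R320Q'] -> total ['C952E', 'E704S', 'G436F', 'L883Y', 'R320Q', 'W878C']
At Beta: gained ['I546F', 'L713A', 'M212G'] -> total ['C952E', 'E704S', 'G436F', 'I546F', 'L713A', 'L883Y', 'M212G', 'R320Q', 'W878C']

Answer: C952E,E704S,G436F,I546F,L713A,L883Y,M212G,R320Q,W878C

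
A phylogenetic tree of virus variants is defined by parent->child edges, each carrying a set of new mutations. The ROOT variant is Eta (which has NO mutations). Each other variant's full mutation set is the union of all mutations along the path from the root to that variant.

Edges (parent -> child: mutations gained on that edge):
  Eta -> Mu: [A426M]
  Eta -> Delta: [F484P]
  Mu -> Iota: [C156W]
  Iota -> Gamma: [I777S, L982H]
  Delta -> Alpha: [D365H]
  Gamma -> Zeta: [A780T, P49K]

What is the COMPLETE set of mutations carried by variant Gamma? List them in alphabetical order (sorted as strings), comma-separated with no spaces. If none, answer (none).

At Eta: gained [] -> total []
At Mu: gained ['A426M'] -> total ['A426M']
At Iota: gained ['C156W'] -> total ['A426M', 'C156W']
At Gamma: gained ['I777S', 'L982H'] -> total ['A426M', 'C156W', 'I777S', 'L982H']

Answer: A426M,C156W,I777S,L982H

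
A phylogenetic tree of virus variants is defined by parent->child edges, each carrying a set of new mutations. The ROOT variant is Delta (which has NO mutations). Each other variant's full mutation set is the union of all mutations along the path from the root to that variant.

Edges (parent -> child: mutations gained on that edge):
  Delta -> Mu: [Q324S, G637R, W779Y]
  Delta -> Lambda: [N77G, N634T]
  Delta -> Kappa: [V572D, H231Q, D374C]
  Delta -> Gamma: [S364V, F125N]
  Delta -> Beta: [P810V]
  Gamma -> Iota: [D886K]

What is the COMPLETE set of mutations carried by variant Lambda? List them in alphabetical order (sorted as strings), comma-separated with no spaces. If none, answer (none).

At Delta: gained [] -> total []
At Lambda: gained ['N77G', 'N634T'] -> total ['N634T', 'N77G']

Answer: N634T,N77G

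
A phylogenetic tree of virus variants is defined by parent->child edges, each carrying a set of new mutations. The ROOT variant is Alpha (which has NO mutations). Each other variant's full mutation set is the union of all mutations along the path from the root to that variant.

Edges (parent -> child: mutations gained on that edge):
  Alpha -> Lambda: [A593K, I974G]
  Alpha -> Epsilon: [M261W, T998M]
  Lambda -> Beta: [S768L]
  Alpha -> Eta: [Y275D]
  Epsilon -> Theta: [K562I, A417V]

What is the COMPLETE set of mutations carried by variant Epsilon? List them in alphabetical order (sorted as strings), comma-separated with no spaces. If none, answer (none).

Answer: M261W,T998M

Derivation:
At Alpha: gained [] -> total []
At Epsilon: gained ['M261W', 'T998M'] -> total ['M261W', 'T998M']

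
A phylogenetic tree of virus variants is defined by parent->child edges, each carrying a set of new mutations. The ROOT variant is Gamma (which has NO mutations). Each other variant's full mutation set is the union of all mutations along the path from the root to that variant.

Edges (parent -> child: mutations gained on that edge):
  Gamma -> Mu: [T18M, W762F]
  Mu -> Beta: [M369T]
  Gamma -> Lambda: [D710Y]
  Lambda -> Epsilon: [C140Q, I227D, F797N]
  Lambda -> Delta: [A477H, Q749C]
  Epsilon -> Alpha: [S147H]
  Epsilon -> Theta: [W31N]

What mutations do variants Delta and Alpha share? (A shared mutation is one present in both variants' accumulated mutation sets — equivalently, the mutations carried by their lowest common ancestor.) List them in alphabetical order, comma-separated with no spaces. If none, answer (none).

Answer: D710Y

Derivation:
Accumulating mutations along path to Delta:
  At Gamma: gained [] -> total []
  At Lambda: gained ['D710Y'] -> total ['D710Y']
  At Delta: gained ['A477H', 'Q749C'] -> total ['A477H', 'D710Y', 'Q749C']
Mutations(Delta) = ['A477H', 'D710Y', 'Q749C']
Accumulating mutations along path to Alpha:
  At Gamma: gained [] -> total []
  At Lambda: gained ['D710Y'] -> total ['D710Y']
  At Epsilon: gained ['C140Q', 'I227D', 'F797N'] -> total ['C140Q', 'D710Y', 'F797N', 'I227D']
  At Alpha: gained ['S147H'] -> total ['C140Q', 'D710Y', 'F797N', 'I227D', 'S147H']
Mutations(Alpha) = ['C140Q', 'D710Y', 'F797N', 'I227D', 'S147H']
Intersection: ['A477H', 'D710Y', 'Q749C'] ∩ ['C140Q', 'D710Y', 'F797N', 'I227D', 'S147H'] = ['D710Y']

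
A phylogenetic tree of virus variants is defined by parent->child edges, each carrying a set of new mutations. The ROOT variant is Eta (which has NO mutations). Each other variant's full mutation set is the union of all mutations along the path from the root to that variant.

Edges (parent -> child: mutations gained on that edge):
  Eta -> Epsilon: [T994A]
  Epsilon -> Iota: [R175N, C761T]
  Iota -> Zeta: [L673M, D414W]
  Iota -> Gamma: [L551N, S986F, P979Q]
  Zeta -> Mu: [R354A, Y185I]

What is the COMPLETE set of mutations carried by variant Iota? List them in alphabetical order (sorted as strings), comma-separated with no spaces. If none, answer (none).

At Eta: gained [] -> total []
At Epsilon: gained ['T994A'] -> total ['T994A']
At Iota: gained ['R175N', 'C761T'] -> total ['C761T', 'R175N', 'T994A']

Answer: C761T,R175N,T994A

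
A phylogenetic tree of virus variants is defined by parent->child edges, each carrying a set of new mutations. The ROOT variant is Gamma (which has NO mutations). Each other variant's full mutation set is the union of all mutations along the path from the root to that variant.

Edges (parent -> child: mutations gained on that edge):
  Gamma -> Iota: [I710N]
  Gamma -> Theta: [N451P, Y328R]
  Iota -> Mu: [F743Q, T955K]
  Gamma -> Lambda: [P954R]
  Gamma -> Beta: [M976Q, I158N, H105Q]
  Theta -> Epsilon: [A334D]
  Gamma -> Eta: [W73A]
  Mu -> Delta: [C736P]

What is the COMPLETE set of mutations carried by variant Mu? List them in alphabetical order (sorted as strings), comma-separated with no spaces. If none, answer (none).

At Gamma: gained [] -> total []
At Iota: gained ['I710N'] -> total ['I710N']
At Mu: gained ['F743Q', 'T955K'] -> total ['F743Q', 'I710N', 'T955K']

Answer: F743Q,I710N,T955K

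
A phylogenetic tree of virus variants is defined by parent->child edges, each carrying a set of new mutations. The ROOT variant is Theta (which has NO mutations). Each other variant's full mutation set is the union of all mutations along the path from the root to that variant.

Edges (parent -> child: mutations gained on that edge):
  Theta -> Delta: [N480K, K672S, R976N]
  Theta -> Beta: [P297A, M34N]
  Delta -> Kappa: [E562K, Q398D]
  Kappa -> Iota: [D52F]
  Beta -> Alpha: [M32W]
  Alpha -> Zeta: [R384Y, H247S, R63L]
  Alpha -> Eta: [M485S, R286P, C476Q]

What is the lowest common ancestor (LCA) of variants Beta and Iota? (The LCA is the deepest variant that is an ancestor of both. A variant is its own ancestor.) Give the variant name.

Path from root to Beta: Theta -> Beta
  ancestors of Beta: {Theta, Beta}
Path from root to Iota: Theta -> Delta -> Kappa -> Iota
  ancestors of Iota: {Theta, Delta, Kappa, Iota}
Common ancestors: {Theta}
Walk up from Iota: Iota (not in ancestors of Beta), Kappa (not in ancestors of Beta), Delta (not in ancestors of Beta), Theta (in ancestors of Beta)
Deepest common ancestor (LCA) = Theta

Answer: Theta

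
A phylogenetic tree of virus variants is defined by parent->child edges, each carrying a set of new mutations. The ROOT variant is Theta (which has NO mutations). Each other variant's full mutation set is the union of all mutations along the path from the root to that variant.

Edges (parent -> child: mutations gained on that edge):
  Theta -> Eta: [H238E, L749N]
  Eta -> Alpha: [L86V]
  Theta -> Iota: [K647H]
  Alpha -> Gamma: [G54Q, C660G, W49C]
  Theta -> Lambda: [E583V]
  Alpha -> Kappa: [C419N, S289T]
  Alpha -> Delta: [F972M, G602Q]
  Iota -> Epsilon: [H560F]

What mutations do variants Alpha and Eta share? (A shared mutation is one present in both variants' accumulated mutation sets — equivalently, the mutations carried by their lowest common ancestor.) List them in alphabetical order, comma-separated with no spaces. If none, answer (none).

Answer: H238E,L749N

Derivation:
Accumulating mutations along path to Alpha:
  At Theta: gained [] -> total []
  At Eta: gained ['H238E', 'L749N'] -> total ['H238E', 'L749N']
  At Alpha: gained ['L86V'] -> total ['H238E', 'L749N', 'L86V']
Mutations(Alpha) = ['H238E', 'L749N', 'L86V']
Accumulating mutations along path to Eta:
  At Theta: gained [] -> total []
  At Eta: gained ['H238E', 'L749N'] -> total ['H238E', 'L749N']
Mutations(Eta) = ['H238E', 'L749N']
Intersection: ['H238E', 'L749N', 'L86V'] ∩ ['H238E', 'L749N'] = ['H238E', 'L749N']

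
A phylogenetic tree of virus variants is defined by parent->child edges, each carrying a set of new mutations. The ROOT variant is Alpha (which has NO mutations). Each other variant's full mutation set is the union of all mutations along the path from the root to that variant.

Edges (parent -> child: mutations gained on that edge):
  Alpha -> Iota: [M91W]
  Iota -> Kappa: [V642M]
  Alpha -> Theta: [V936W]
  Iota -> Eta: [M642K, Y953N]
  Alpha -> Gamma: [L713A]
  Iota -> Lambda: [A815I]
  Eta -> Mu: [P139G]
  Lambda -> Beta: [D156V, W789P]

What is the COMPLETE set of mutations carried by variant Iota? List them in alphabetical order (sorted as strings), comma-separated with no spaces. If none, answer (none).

At Alpha: gained [] -> total []
At Iota: gained ['M91W'] -> total ['M91W']

Answer: M91W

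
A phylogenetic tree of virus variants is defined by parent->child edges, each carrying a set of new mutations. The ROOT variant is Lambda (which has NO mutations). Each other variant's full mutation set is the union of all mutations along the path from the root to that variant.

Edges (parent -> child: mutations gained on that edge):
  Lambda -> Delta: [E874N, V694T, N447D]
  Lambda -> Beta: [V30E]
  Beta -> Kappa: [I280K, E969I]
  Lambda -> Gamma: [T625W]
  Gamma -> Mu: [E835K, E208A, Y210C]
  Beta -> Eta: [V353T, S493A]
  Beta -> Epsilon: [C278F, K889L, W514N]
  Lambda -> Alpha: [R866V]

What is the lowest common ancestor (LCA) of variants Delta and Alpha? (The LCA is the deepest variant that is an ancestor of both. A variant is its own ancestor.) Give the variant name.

Path from root to Delta: Lambda -> Delta
  ancestors of Delta: {Lambda, Delta}
Path from root to Alpha: Lambda -> Alpha
  ancestors of Alpha: {Lambda, Alpha}
Common ancestors: {Lambda}
Walk up from Alpha: Alpha (not in ancestors of Delta), Lambda (in ancestors of Delta)
Deepest common ancestor (LCA) = Lambda

Answer: Lambda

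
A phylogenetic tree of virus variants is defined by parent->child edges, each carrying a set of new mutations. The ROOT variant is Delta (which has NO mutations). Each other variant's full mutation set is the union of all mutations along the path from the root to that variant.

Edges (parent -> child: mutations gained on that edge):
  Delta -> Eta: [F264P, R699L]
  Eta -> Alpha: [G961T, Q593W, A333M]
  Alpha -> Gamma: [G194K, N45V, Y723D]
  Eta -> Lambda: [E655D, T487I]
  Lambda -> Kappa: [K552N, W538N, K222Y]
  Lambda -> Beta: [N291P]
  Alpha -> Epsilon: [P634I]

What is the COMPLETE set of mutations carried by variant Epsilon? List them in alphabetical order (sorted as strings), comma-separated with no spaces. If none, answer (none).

Answer: A333M,F264P,G961T,P634I,Q593W,R699L

Derivation:
At Delta: gained [] -> total []
At Eta: gained ['F264P', 'R699L'] -> total ['F264P', 'R699L']
At Alpha: gained ['G961T', 'Q593W', 'A333M'] -> total ['A333M', 'F264P', 'G961T', 'Q593W', 'R699L']
At Epsilon: gained ['P634I'] -> total ['A333M', 'F264P', 'G961T', 'P634I', 'Q593W', 'R699L']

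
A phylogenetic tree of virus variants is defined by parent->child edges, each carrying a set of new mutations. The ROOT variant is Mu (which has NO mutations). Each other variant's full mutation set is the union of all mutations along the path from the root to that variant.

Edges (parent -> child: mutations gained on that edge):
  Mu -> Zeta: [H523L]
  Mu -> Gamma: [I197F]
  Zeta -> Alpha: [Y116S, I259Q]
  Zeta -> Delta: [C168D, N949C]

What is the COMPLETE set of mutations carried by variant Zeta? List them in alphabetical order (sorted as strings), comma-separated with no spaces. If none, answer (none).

Answer: H523L

Derivation:
At Mu: gained [] -> total []
At Zeta: gained ['H523L'] -> total ['H523L']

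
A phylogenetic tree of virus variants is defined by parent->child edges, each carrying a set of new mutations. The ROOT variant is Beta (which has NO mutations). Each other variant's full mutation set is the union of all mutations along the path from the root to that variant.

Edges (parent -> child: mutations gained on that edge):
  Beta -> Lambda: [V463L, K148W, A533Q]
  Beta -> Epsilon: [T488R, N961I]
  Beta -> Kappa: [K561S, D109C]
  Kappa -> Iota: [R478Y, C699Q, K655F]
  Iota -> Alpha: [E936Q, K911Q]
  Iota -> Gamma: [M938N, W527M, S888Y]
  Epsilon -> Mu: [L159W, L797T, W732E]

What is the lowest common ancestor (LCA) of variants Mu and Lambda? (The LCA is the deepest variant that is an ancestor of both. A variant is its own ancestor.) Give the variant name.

Answer: Beta

Derivation:
Path from root to Mu: Beta -> Epsilon -> Mu
  ancestors of Mu: {Beta, Epsilon, Mu}
Path from root to Lambda: Beta -> Lambda
  ancestors of Lambda: {Beta, Lambda}
Common ancestors: {Beta}
Walk up from Lambda: Lambda (not in ancestors of Mu), Beta (in ancestors of Mu)
Deepest common ancestor (LCA) = Beta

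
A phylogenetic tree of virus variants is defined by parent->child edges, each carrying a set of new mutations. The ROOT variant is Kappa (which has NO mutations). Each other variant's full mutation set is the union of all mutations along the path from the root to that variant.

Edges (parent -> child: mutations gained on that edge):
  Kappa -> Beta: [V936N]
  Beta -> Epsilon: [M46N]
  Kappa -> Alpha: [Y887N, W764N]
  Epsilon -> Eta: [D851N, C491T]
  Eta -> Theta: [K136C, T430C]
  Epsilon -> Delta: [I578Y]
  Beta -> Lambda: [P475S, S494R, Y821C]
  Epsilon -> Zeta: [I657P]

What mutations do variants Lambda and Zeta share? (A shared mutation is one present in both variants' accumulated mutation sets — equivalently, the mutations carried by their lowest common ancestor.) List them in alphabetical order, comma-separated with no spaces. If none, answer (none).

Accumulating mutations along path to Lambda:
  At Kappa: gained [] -> total []
  At Beta: gained ['V936N'] -> total ['V936N']
  At Lambda: gained ['P475S', 'S494R', 'Y821C'] -> total ['P475S', 'S494R', 'V936N', 'Y821C']
Mutations(Lambda) = ['P475S', 'S494R', 'V936N', 'Y821C']
Accumulating mutations along path to Zeta:
  At Kappa: gained [] -> total []
  At Beta: gained ['V936N'] -> total ['V936N']
  At Epsilon: gained ['M46N'] -> total ['M46N', 'V936N']
  At Zeta: gained ['I657P'] -> total ['I657P', 'M46N', 'V936N']
Mutations(Zeta) = ['I657P', 'M46N', 'V936N']
Intersection: ['P475S', 'S494R', 'V936N', 'Y821C'] ∩ ['I657P', 'M46N', 'V936N'] = ['V936N']

Answer: V936N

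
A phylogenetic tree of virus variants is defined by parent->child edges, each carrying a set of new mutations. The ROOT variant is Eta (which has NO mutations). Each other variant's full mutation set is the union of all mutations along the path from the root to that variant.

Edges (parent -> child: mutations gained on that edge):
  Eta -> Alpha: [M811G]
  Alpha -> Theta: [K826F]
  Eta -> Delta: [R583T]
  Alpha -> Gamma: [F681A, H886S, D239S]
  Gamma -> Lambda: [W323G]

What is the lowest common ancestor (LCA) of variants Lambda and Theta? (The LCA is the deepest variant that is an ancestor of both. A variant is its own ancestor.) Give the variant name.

Path from root to Lambda: Eta -> Alpha -> Gamma -> Lambda
  ancestors of Lambda: {Eta, Alpha, Gamma, Lambda}
Path from root to Theta: Eta -> Alpha -> Theta
  ancestors of Theta: {Eta, Alpha, Theta}
Common ancestors: {Eta, Alpha}
Walk up from Theta: Theta (not in ancestors of Lambda), Alpha (in ancestors of Lambda), Eta (in ancestors of Lambda)
Deepest common ancestor (LCA) = Alpha

Answer: Alpha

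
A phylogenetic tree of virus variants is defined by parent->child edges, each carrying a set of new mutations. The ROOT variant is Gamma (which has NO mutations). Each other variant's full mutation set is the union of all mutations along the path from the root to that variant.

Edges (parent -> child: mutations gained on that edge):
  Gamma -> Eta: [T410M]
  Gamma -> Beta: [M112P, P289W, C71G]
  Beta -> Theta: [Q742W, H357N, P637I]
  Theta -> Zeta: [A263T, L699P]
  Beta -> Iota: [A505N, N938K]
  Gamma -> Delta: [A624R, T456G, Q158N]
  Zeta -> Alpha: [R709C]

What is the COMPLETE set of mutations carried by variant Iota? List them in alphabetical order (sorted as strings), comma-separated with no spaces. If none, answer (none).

Answer: A505N,C71G,M112P,N938K,P289W

Derivation:
At Gamma: gained [] -> total []
At Beta: gained ['M112P', 'P289W', 'C71G'] -> total ['C71G', 'M112P', 'P289W']
At Iota: gained ['A505N', 'N938K'] -> total ['A505N', 'C71G', 'M112P', 'N938K', 'P289W']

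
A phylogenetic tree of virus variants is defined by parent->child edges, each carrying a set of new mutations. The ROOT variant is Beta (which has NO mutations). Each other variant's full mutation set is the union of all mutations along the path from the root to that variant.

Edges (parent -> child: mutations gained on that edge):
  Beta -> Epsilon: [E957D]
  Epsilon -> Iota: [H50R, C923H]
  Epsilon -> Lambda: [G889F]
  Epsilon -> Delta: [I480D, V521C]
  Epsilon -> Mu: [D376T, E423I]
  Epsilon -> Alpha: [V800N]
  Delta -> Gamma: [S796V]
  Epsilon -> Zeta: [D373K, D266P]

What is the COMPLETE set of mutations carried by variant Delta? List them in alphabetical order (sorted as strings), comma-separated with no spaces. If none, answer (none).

Answer: E957D,I480D,V521C

Derivation:
At Beta: gained [] -> total []
At Epsilon: gained ['E957D'] -> total ['E957D']
At Delta: gained ['I480D', 'V521C'] -> total ['E957D', 'I480D', 'V521C']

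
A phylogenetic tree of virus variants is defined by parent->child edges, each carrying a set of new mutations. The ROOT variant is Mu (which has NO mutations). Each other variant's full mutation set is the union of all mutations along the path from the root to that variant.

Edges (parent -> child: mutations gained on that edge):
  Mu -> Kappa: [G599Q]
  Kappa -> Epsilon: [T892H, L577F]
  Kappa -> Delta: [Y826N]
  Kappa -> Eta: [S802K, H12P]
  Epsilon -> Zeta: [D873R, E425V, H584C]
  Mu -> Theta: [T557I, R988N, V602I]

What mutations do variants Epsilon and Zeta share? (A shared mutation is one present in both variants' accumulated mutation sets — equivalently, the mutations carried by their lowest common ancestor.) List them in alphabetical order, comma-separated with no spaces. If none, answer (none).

Answer: G599Q,L577F,T892H

Derivation:
Accumulating mutations along path to Epsilon:
  At Mu: gained [] -> total []
  At Kappa: gained ['G599Q'] -> total ['G599Q']
  At Epsilon: gained ['T892H', 'L577F'] -> total ['G599Q', 'L577F', 'T892H']
Mutations(Epsilon) = ['G599Q', 'L577F', 'T892H']
Accumulating mutations along path to Zeta:
  At Mu: gained [] -> total []
  At Kappa: gained ['G599Q'] -> total ['G599Q']
  At Epsilon: gained ['T892H', 'L577F'] -> total ['G599Q', 'L577F', 'T892H']
  At Zeta: gained ['D873R', 'E425V', 'H584C'] -> total ['D873R', 'E425V', 'G599Q', 'H584C', 'L577F', 'T892H']
Mutations(Zeta) = ['D873R', 'E425V', 'G599Q', 'H584C', 'L577F', 'T892H']
Intersection: ['G599Q', 'L577F', 'T892H'] ∩ ['D873R', 'E425V', 'G599Q', 'H584C', 'L577F', 'T892H'] = ['G599Q', 'L577F', 'T892H']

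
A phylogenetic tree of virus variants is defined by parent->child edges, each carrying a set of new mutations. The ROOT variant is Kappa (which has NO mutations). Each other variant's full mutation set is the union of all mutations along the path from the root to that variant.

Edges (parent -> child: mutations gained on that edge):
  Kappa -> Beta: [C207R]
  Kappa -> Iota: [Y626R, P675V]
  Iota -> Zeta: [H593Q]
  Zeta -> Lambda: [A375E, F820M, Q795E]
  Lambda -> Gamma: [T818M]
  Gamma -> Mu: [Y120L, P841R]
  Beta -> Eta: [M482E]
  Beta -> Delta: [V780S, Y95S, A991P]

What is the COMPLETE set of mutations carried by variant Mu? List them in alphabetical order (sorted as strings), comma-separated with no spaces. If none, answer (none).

At Kappa: gained [] -> total []
At Iota: gained ['Y626R', 'P675V'] -> total ['P675V', 'Y626R']
At Zeta: gained ['H593Q'] -> total ['H593Q', 'P675V', 'Y626R']
At Lambda: gained ['A375E', 'F820M', 'Q795E'] -> total ['A375E', 'F820M', 'H593Q', 'P675V', 'Q795E', 'Y626R']
At Gamma: gained ['T818M'] -> total ['A375E', 'F820M', 'H593Q', 'P675V', 'Q795E', 'T818M', 'Y626R']
At Mu: gained ['Y120L', 'P841R'] -> total ['A375E', 'F820M', 'H593Q', 'P675V', 'P841R', 'Q795E', 'T818M', 'Y120L', 'Y626R']

Answer: A375E,F820M,H593Q,P675V,P841R,Q795E,T818M,Y120L,Y626R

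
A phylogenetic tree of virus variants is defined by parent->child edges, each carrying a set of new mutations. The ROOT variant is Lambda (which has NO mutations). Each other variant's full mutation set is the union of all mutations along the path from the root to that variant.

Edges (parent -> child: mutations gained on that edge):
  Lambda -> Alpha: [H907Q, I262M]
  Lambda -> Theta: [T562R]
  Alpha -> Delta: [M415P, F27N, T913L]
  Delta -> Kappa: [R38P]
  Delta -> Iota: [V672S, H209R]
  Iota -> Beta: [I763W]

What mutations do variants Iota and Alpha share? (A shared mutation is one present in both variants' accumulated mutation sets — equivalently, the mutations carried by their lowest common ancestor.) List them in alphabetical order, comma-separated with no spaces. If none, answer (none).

Answer: H907Q,I262M

Derivation:
Accumulating mutations along path to Iota:
  At Lambda: gained [] -> total []
  At Alpha: gained ['H907Q', 'I262M'] -> total ['H907Q', 'I262M']
  At Delta: gained ['M415P', 'F27N', 'T913L'] -> total ['F27N', 'H907Q', 'I262M', 'M415P', 'T913L']
  At Iota: gained ['V672S', 'H209R'] -> total ['F27N', 'H209R', 'H907Q', 'I262M', 'M415P', 'T913L', 'V672S']
Mutations(Iota) = ['F27N', 'H209R', 'H907Q', 'I262M', 'M415P', 'T913L', 'V672S']
Accumulating mutations along path to Alpha:
  At Lambda: gained [] -> total []
  At Alpha: gained ['H907Q', 'I262M'] -> total ['H907Q', 'I262M']
Mutations(Alpha) = ['H907Q', 'I262M']
Intersection: ['F27N', 'H209R', 'H907Q', 'I262M', 'M415P', 'T913L', 'V672S'] ∩ ['H907Q', 'I262M'] = ['H907Q', 'I262M']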